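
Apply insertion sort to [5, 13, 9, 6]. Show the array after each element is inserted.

First element 5 is already 'sorted'
Insert 13: shifted 0 elements -> [5, 13, 9, 6]
Insert 9: shifted 1 elements -> [5, 9, 13, 6]
Insert 6: shifted 2 elements -> [5, 6, 9, 13]


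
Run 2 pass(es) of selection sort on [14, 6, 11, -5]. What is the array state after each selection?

Pass 1: Select minimum -5 at index 3, swap -> [-5, 6, 11, 14]
Pass 2: Select minimum 6 at index 1, swap -> [-5, 6, 11, 14]


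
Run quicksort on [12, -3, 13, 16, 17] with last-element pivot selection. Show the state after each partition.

Partition 1: pivot=17 at index 4 -> [12, -3, 13, 16, 17]
Partition 2: pivot=16 at index 3 -> [12, -3, 13, 16, 17]
Partition 3: pivot=13 at index 2 -> [12, -3, 13, 16, 17]
Partition 4: pivot=-3 at index 0 -> [-3, 12, 13, 16, 17]


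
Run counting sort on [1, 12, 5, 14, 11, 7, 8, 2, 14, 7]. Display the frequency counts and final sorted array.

Count array: [0, 1, 1, 0, 0, 1, 0, 2, 1, 0, 0, 1, 1, 0, 2]
(count[i] = number of elements equal to i)
Cumulative count: [0, 1, 2, 2, 2, 3, 3, 5, 6, 6, 6, 7, 8, 8, 10]
Sorted: [1, 2, 5, 7, 7, 8, 11, 12, 14, 14]


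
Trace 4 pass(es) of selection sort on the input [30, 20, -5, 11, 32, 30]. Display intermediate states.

Pass 1: Select minimum -5 at index 2, swap -> [-5, 20, 30, 11, 32, 30]
Pass 2: Select minimum 11 at index 3, swap -> [-5, 11, 30, 20, 32, 30]
Pass 3: Select minimum 20 at index 3, swap -> [-5, 11, 20, 30, 32, 30]
Pass 4: Select minimum 30 at index 3, swap -> [-5, 11, 20, 30, 32, 30]


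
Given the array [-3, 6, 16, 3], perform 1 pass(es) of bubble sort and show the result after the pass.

After pass 1: [-3, 6, 3, 16] (1 swaps)
Total swaps: 1


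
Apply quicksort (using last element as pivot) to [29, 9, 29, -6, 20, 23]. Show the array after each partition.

Partition 1: pivot=23 at index 3 -> [9, -6, 20, 23, 29, 29]
Partition 2: pivot=20 at index 2 -> [9, -6, 20, 23, 29, 29]
Partition 3: pivot=-6 at index 0 -> [-6, 9, 20, 23, 29, 29]
Partition 4: pivot=29 at index 5 -> [-6, 9, 20, 23, 29, 29]


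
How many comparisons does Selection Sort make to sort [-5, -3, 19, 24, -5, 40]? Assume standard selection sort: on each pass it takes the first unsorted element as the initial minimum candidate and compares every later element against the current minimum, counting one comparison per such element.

Pass 1: scan indices 1..5 for the minimum = 5 comparison(s); min is -5, place at index 0 -> [-5, -3, 19, 24, -5, 40]
Pass 2: scan indices 2..5 for the minimum = 4 comparison(s); min is -5, place at index 1 -> [-5, -5, 19, 24, -3, 40]
Pass 3: scan indices 3..5 for the minimum = 3 comparison(s); min is -3, place at index 2 -> [-5, -5, -3, 24, 19, 40]
Pass 4: scan indices 4..5 for the minimum = 2 comparison(s); min is 19, place at index 3 -> [-5, -5, -3, 19, 24, 40]
Pass 5: scan indices 5..5 for the minimum = 1 comparison(s); min is 24, place at index 4 -> [-5, -5, -3, 19, 24, 40]
Selection sort always scans the whole unsorted suffix, so the count is (n-1) + (n-2) + ... + 1 = n(n-1)/2 = 6*5/2 = 15 regardless of the input order.
Total comparisons: 5 + 4 + 3 + 2 + 1 = 15


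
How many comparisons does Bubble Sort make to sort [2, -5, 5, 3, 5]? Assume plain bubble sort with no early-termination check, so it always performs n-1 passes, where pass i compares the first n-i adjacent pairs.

Pass 1: compare adjacent pairs (0,1)..(3,4) = 4 comparison(s), 2 swap(s) -> [-5, 2, 3, 5, 5]
Pass 2: compare adjacent pairs (0,1)..(2,3) = 3 comparison(s), 0 swap(s) -> [-5, 2, 3, 5, 5]
Pass 3: compare adjacent pairs (0,1)..(1,2) = 2 comparison(s), 0 swap(s) -> [-5, 2, 3, 5, 5]
Pass 4: compare adjacent pairs (0,1)..(0,1) = 1 comparison(s), 0 swap(s) -> [-5, 2, 3, 5, 5]
Total comparisons: 4 + 3 + 2 + 1 = 10


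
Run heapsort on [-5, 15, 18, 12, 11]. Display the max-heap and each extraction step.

Build heap: [18, 15, -5, 12, 11]
Extract 18: [15, 12, -5, 11, 18]
Extract 15: [12, 11, -5, 15, 18]
Extract 12: [11, -5, 12, 15, 18]
Extract 11: [-5, 11, 12, 15, 18]


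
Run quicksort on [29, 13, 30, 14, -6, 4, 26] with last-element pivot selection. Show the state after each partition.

Partition 1: pivot=26 at index 4 -> [13, 14, -6, 4, 26, 29, 30]
Partition 2: pivot=4 at index 1 -> [-6, 4, 13, 14, 26, 29, 30]
Partition 3: pivot=14 at index 3 -> [-6, 4, 13, 14, 26, 29, 30]
Partition 4: pivot=30 at index 6 -> [-6, 4, 13, 14, 26, 29, 30]


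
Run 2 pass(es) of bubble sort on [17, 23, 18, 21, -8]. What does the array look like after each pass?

After pass 1: [17, 18, 21, -8, 23] (3 swaps)
After pass 2: [17, 18, -8, 21, 23] (1 swaps)
Total swaps: 4


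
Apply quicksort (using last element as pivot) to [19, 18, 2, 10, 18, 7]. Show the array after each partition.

Partition 1: pivot=7 at index 1 -> [2, 7, 19, 10, 18, 18]
Partition 2: pivot=18 at index 4 -> [2, 7, 10, 18, 18, 19]
Partition 3: pivot=18 at index 3 -> [2, 7, 10, 18, 18, 19]


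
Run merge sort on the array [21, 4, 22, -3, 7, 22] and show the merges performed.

Divide and conquer:
  Merge [4] + [22] -> [4, 22]
  Merge [21] + [4, 22] -> [4, 21, 22]
  Merge [7] + [22] -> [7, 22]
  Merge [-3] + [7, 22] -> [-3, 7, 22]
  Merge [4, 21, 22] + [-3, 7, 22] -> [-3, 4, 7, 21, 22, 22]


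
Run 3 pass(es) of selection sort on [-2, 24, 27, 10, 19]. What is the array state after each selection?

Pass 1: Select minimum -2 at index 0, swap -> [-2, 24, 27, 10, 19]
Pass 2: Select minimum 10 at index 3, swap -> [-2, 10, 27, 24, 19]
Pass 3: Select minimum 19 at index 4, swap -> [-2, 10, 19, 24, 27]


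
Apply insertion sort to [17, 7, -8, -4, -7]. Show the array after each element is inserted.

First element 17 is already 'sorted'
Insert 7: shifted 1 elements -> [7, 17, -8, -4, -7]
Insert -8: shifted 2 elements -> [-8, 7, 17, -4, -7]
Insert -4: shifted 2 elements -> [-8, -4, 7, 17, -7]
Insert -7: shifted 3 elements -> [-8, -7, -4, 7, 17]


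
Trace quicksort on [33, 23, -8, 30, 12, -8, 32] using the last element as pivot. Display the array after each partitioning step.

Partition 1: pivot=32 at index 5 -> [23, -8, 30, 12, -8, 32, 33]
Partition 2: pivot=-8 at index 1 -> [-8, -8, 30, 12, 23, 32, 33]
Partition 3: pivot=23 at index 3 -> [-8, -8, 12, 23, 30, 32, 33]


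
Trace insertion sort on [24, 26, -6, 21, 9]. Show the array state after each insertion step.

First element 24 is already 'sorted'
Insert 26: shifted 0 elements -> [24, 26, -6, 21, 9]
Insert -6: shifted 2 elements -> [-6, 24, 26, 21, 9]
Insert 21: shifted 2 elements -> [-6, 21, 24, 26, 9]
Insert 9: shifted 3 elements -> [-6, 9, 21, 24, 26]


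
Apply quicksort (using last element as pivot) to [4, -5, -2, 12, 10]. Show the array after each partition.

Partition 1: pivot=10 at index 3 -> [4, -5, -2, 10, 12]
Partition 2: pivot=-2 at index 1 -> [-5, -2, 4, 10, 12]


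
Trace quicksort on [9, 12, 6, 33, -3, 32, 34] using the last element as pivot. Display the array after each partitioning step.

Partition 1: pivot=34 at index 6 -> [9, 12, 6, 33, -3, 32, 34]
Partition 2: pivot=32 at index 4 -> [9, 12, 6, -3, 32, 33, 34]
Partition 3: pivot=-3 at index 0 -> [-3, 12, 6, 9, 32, 33, 34]
Partition 4: pivot=9 at index 2 -> [-3, 6, 9, 12, 32, 33, 34]


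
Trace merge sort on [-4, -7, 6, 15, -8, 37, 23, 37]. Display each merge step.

Divide and conquer:
  Merge [-4] + [-7] -> [-7, -4]
  Merge [6] + [15] -> [6, 15]
  Merge [-7, -4] + [6, 15] -> [-7, -4, 6, 15]
  Merge [-8] + [37] -> [-8, 37]
  Merge [23] + [37] -> [23, 37]
  Merge [-8, 37] + [23, 37] -> [-8, 23, 37, 37]
  Merge [-7, -4, 6, 15] + [-8, 23, 37, 37] -> [-8, -7, -4, 6, 15, 23, 37, 37]


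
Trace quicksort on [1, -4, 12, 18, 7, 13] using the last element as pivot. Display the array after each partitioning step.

Partition 1: pivot=13 at index 4 -> [1, -4, 12, 7, 13, 18]
Partition 2: pivot=7 at index 2 -> [1, -4, 7, 12, 13, 18]
Partition 3: pivot=-4 at index 0 -> [-4, 1, 7, 12, 13, 18]


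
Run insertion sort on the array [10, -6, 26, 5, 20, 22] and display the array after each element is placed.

First element 10 is already 'sorted'
Insert -6: shifted 1 elements -> [-6, 10, 26, 5, 20, 22]
Insert 26: shifted 0 elements -> [-6, 10, 26, 5, 20, 22]
Insert 5: shifted 2 elements -> [-6, 5, 10, 26, 20, 22]
Insert 20: shifted 1 elements -> [-6, 5, 10, 20, 26, 22]
Insert 22: shifted 1 elements -> [-6, 5, 10, 20, 22, 26]


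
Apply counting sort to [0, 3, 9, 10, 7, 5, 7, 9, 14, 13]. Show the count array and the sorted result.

Count array: [1, 0, 0, 1, 0, 1, 0, 2, 0, 2, 1, 0, 0, 1, 1]
(count[i] = number of elements equal to i)
Cumulative count: [1, 1, 1, 2, 2, 3, 3, 5, 5, 7, 8, 8, 8, 9, 10]
Sorted: [0, 3, 5, 7, 7, 9, 9, 10, 13, 14]


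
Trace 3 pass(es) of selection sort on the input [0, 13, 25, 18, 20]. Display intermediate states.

Pass 1: Select minimum 0 at index 0, swap -> [0, 13, 25, 18, 20]
Pass 2: Select minimum 13 at index 1, swap -> [0, 13, 25, 18, 20]
Pass 3: Select minimum 18 at index 3, swap -> [0, 13, 18, 25, 20]


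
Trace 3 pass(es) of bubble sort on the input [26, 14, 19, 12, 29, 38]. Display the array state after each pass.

After pass 1: [14, 19, 12, 26, 29, 38] (3 swaps)
After pass 2: [14, 12, 19, 26, 29, 38] (1 swaps)
After pass 3: [12, 14, 19, 26, 29, 38] (1 swaps)
Total swaps: 5


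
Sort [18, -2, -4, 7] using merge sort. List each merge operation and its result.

Divide and conquer:
  Merge [18] + [-2] -> [-2, 18]
  Merge [-4] + [7] -> [-4, 7]
  Merge [-2, 18] + [-4, 7] -> [-4, -2, 7, 18]


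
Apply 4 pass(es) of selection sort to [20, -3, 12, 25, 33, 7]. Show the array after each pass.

Pass 1: Select minimum -3 at index 1, swap -> [-3, 20, 12, 25, 33, 7]
Pass 2: Select minimum 7 at index 5, swap -> [-3, 7, 12, 25, 33, 20]
Pass 3: Select minimum 12 at index 2, swap -> [-3, 7, 12, 25, 33, 20]
Pass 4: Select minimum 20 at index 5, swap -> [-3, 7, 12, 20, 33, 25]


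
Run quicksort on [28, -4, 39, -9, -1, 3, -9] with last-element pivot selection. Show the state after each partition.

Partition 1: pivot=-9 at index 1 -> [-9, -9, 39, 28, -1, 3, -4]
Partition 2: pivot=-4 at index 2 -> [-9, -9, -4, 28, -1, 3, 39]
Partition 3: pivot=39 at index 6 -> [-9, -9, -4, 28, -1, 3, 39]
Partition 4: pivot=3 at index 4 -> [-9, -9, -4, -1, 3, 28, 39]


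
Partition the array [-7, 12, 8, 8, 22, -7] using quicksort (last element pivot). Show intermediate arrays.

Partition 1: pivot=-7 at index 1 -> [-7, -7, 8, 8, 22, 12]
Partition 2: pivot=12 at index 4 -> [-7, -7, 8, 8, 12, 22]
Partition 3: pivot=8 at index 3 -> [-7, -7, 8, 8, 12, 22]


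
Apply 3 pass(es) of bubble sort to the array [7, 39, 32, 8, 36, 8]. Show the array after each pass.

After pass 1: [7, 32, 8, 36, 8, 39] (4 swaps)
After pass 2: [7, 8, 32, 8, 36, 39] (2 swaps)
After pass 3: [7, 8, 8, 32, 36, 39] (1 swaps)
Total swaps: 7


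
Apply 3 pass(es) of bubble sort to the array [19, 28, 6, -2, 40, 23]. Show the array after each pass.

After pass 1: [19, 6, -2, 28, 23, 40] (3 swaps)
After pass 2: [6, -2, 19, 23, 28, 40] (3 swaps)
After pass 3: [-2, 6, 19, 23, 28, 40] (1 swaps)
Total swaps: 7


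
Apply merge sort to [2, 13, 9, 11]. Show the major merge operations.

Divide and conquer:
  Merge [2] + [13] -> [2, 13]
  Merge [9] + [11] -> [9, 11]
  Merge [2, 13] + [9, 11] -> [2, 9, 11, 13]


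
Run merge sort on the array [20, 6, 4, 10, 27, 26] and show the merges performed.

Divide and conquer:
  Merge [6] + [4] -> [4, 6]
  Merge [20] + [4, 6] -> [4, 6, 20]
  Merge [27] + [26] -> [26, 27]
  Merge [10] + [26, 27] -> [10, 26, 27]
  Merge [4, 6, 20] + [10, 26, 27] -> [4, 6, 10, 20, 26, 27]


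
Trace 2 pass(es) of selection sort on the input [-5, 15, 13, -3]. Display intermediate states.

Pass 1: Select minimum -5 at index 0, swap -> [-5, 15, 13, -3]
Pass 2: Select minimum -3 at index 3, swap -> [-5, -3, 13, 15]


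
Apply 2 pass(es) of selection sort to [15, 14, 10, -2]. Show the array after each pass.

Pass 1: Select minimum -2 at index 3, swap -> [-2, 14, 10, 15]
Pass 2: Select minimum 10 at index 2, swap -> [-2, 10, 14, 15]


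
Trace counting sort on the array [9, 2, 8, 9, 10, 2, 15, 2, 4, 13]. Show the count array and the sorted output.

Count array: [0, 0, 3, 0, 1, 0, 0, 0, 1, 2, 1, 0, 0, 1, 0, 1]
(count[i] = number of elements equal to i)
Cumulative count: [0, 0, 3, 3, 4, 4, 4, 4, 5, 7, 8, 8, 8, 9, 9, 10]
Sorted: [2, 2, 2, 4, 8, 9, 9, 10, 13, 15]


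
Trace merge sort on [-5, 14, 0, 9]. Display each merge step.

Divide and conquer:
  Merge [-5] + [14] -> [-5, 14]
  Merge [0] + [9] -> [0, 9]
  Merge [-5, 14] + [0, 9] -> [-5, 0, 9, 14]


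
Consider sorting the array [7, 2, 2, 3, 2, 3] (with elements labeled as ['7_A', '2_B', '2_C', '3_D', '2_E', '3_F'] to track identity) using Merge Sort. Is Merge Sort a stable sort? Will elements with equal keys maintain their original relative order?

Trace Merge Sort on the labeled array (the key is the number; the letter only tracks identity):
  Merge [2_B] + [2_C] -> [2_B, 2_C]
  Merge [7_A] + [2_B, 2_C] -> [2_B, 2_C, 7_A]
  Merge [2_E] + [3_F] -> [2_E, 3_F]
  Merge [3_D] + [2_E, 3_F] -> [2_E, 3_D, 3_F]
  Merge [2_B, 2_C, 7_A] + [2_E, 3_D, 3_F] -> [2_B, 2_C, 2_E, 3_D, 3_F, 7_A]
Final order: [2_B, 2_C, 2_E, 3_D, 3_F, 7_A]
Equal keys:
  value 2: originally 2_B, 2_C, 2_E; after sorting 2_B, 2_C, 2_E -> order preserved
  value 3: originally 3_D, 3_F; after sorting 3_D, 3_F -> order preserved
All equal keys kept their original relative order. Merge Sort is stable: when the heads of the two halves are equal the merge takes from the left half first.
Answer: Stable


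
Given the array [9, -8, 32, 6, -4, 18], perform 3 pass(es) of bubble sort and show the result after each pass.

After pass 1: [-8, 9, 6, -4, 18, 32] (4 swaps)
After pass 2: [-8, 6, -4, 9, 18, 32] (2 swaps)
After pass 3: [-8, -4, 6, 9, 18, 32] (1 swaps)
Total swaps: 7


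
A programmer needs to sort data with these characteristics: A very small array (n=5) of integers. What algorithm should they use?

Best choice: Insertion sort
Reason: For tiny inputs the O(n^2) overhead is negligible and insertion sort has minimal constant factors


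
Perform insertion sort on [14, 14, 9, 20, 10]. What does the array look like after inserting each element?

First element 14 is already 'sorted'
Insert 14: shifted 0 elements -> [14, 14, 9, 20, 10]
Insert 9: shifted 2 elements -> [9, 14, 14, 20, 10]
Insert 20: shifted 0 elements -> [9, 14, 14, 20, 10]
Insert 10: shifted 3 elements -> [9, 10, 14, 14, 20]


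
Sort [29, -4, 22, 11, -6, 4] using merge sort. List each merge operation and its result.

Divide and conquer:
  Merge [-4] + [22] -> [-4, 22]
  Merge [29] + [-4, 22] -> [-4, 22, 29]
  Merge [-6] + [4] -> [-6, 4]
  Merge [11] + [-6, 4] -> [-6, 4, 11]
  Merge [-4, 22, 29] + [-6, 4, 11] -> [-6, -4, 4, 11, 22, 29]


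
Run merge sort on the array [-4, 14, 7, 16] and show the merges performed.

Divide and conquer:
  Merge [-4] + [14] -> [-4, 14]
  Merge [7] + [16] -> [7, 16]
  Merge [-4, 14] + [7, 16] -> [-4, 7, 14, 16]


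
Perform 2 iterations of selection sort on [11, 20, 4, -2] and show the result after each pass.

Pass 1: Select minimum -2 at index 3, swap -> [-2, 20, 4, 11]
Pass 2: Select minimum 4 at index 2, swap -> [-2, 4, 20, 11]


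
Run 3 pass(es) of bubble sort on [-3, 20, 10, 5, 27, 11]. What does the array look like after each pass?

After pass 1: [-3, 10, 5, 20, 11, 27] (3 swaps)
After pass 2: [-3, 5, 10, 11, 20, 27] (2 swaps)
After pass 3: [-3, 5, 10, 11, 20, 27] (0 swaps)
Total swaps: 5


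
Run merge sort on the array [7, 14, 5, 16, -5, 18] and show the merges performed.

Divide and conquer:
  Merge [14] + [5] -> [5, 14]
  Merge [7] + [5, 14] -> [5, 7, 14]
  Merge [-5] + [18] -> [-5, 18]
  Merge [16] + [-5, 18] -> [-5, 16, 18]
  Merge [5, 7, 14] + [-5, 16, 18] -> [-5, 5, 7, 14, 16, 18]


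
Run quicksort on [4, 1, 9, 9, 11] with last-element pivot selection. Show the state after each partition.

Partition 1: pivot=11 at index 4 -> [4, 1, 9, 9, 11]
Partition 2: pivot=9 at index 3 -> [4, 1, 9, 9, 11]
Partition 3: pivot=9 at index 2 -> [4, 1, 9, 9, 11]
Partition 4: pivot=1 at index 0 -> [1, 4, 9, 9, 11]


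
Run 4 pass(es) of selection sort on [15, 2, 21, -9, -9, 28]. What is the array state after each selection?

Pass 1: Select minimum -9 at index 3, swap -> [-9, 2, 21, 15, -9, 28]
Pass 2: Select minimum -9 at index 4, swap -> [-9, -9, 21, 15, 2, 28]
Pass 3: Select minimum 2 at index 4, swap -> [-9, -9, 2, 15, 21, 28]
Pass 4: Select minimum 15 at index 3, swap -> [-9, -9, 2, 15, 21, 28]


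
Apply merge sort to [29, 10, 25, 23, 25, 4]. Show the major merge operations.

Divide and conquer:
  Merge [10] + [25] -> [10, 25]
  Merge [29] + [10, 25] -> [10, 25, 29]
  Merge [25] + [4] -> [4, 25]
  Merge [23] + [4, 25] -> [4, 23, 25]
  Merge [10, 25, 29] + [4, 23, 25] -> [4, 10, 23, 25, 25, 29]


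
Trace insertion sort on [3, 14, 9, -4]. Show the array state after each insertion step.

First element 3 is already 'sorted'
Insert 14: shifted 0 elements -> [3, 14, 9, -4]
Insert 9: shifted 1 elements -> [3, 9, 14, -4]
Insert -4: shifted 3 elements -> [-4, 3, 9, 14]


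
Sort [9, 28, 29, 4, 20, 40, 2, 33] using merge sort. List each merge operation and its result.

Divide and conquer:
  Merge [9] + [28] -> [9, 28]
  Merge [29] + [4] -> [4, 29]
  Merge [9, 28] + [4, 29] -> [4, 9, 28, 29]
  Merge [20] + [40] -> [20, 40]
  Merge [2] + [33] -> [2, 33]
  Merge [20, 40] + [2, 33] -> [2, 20, 33, 40]
  Merge [4, 9, 28, 29] + [2, 20, 33, 40] -> [2, 4, 9, 20, 28, 29, 33, 40]


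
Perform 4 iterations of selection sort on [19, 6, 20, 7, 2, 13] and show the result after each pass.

Pass 1: Select minimum 2 at index 4, swap -> [2, 6, 20, 7, 19, 13]
Pass 2: Select minimum 6 at index 1, swap -> [2, 6, 20, 7, 19, 13]
Pass 3: Select minimum 7 at index 3, swap -> [2, 6, 7, 20, 19, 13]
Pass 4: Select minimum 13 at index 5, swap -> [2, 6, 7, 13, 19, 20]


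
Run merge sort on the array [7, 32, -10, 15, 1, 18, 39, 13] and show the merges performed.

Divide and conquer:
  Merge [7] + [32] -> [7, 32]
  Merge [-10] + [15] -> [-10, 15]
  Merge [7, 32] + [-10, 15] -> [-10, 7, 15, 32]
  Merge [1] + [18] -> [1, 18]
  Merge [39] + [13] -> [13, 39]
  Merge [1, 18] + [13, 39] -> [1, 13, 18, 39]
  Merge [-10, 7, 15, 32] + [1, 13, 18, 39] -> [-10, 1, 7, 13, 15, 18, 32, 39]


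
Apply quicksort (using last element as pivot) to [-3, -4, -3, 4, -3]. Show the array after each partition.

Partition 1: pivot=-3 at index 3 -> [-3, -4, -3, -3, 4]
Partition 2: pivot=-3 at index 2 -> [-3, -4, -3, -3, 4]
Partition 3: pivot=-4 at index 0 -> [-4, -3, -3, -3, 4]


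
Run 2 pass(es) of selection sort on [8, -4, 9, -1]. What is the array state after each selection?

Pass 1: Select minimum -4 at index 1, swap -> [-4, 8, 9, -1]
Pass 2: Select minimum -1 at index 3, swap -> [-4, -1, 9, 8]


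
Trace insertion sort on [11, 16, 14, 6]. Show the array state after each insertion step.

First element 11 is already 'sorted'
Insert 16: shifted 0 elements -> [11, 16, 14, 6]
Insert 14: shifted 1 elements -> [11, 14, 16, 6]
Insert 6: shifted 3 elements -> [6, 11, 14, 16]


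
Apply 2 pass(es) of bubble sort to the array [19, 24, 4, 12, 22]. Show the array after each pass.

After pass 1: [19, 4, 12, 22, 24] (3 swaps)
After pass 2: [4, 12, 19, 22, 24] (2 swaps)
Total swaps: 5


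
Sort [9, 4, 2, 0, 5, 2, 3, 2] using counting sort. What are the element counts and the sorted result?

Count array: [1, 0, 3, 1, 1, 1, 0, 0, 0, 1]
(count[i] = number of elements equal to i)
Cumulative count: [1, 1, 4, 5, 6, 7, 7, 7, 7, 8]
Sorted: [0, 2, 2, 2, 3, 4, 5, 9]


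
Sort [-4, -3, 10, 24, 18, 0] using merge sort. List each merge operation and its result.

Divide and conquer:
  Merge [-3] + [10] -> [-3, 10]
  Merge [-4] + [-3, 10] -> [-4, -3, 10]
  Merge [18] + [0] -> [0, 18]
  Merge [24] + [0, 18] -> [0, 18, 24]
  Merge [-4, -3, 10] + [0, 18, 24] -> [-4, -3, 0, 10, 18, 24]


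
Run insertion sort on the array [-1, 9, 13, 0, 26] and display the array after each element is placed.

First element -1 is already 'sorted'
Insert 9: shifted 0 elements -> [-1, 9, 13, 0, 26]
Insert 13: shifted 0 elements -> [-1, 9, 13, 0, 26]
Insert 0: shifted 2 elements -> [-1, 0, 9, 13, 26]
Insert 26: shifted 0 elements -> [-1, 0, 9, 13, 26]


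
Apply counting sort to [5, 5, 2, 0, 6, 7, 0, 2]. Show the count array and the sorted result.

Count array: [2, 0, 2, 0, 0, 2, 1, 1]
(count[i] = number of elements equal to i)
Cumulative count: [2, 2, 4, 4, 4, 6, 7, 8]
Sorted: [0, 0, 2, 2, 5, 5, 6, 7]


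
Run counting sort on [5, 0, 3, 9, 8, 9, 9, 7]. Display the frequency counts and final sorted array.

Count array: [1, 0, 0, 1, 0, 1, 0, 1, 1, 3]
(count[i] = number of elements equal to i)
Cumulative count: [1, 1, 1, 2, 2, 3, 3, 4, 5, 8]
Sorted: [0, 3, 5, 7, 8, 9, 9, 9]


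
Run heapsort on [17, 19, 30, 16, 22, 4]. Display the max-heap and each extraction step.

Build heap: [30, 22, 17, 16, 19, 4]
Extract 30: [22, 19, 17, 16, 4, 30]
Extract 22: [19, 16, 17, 4, 22, 30]
Extract 19: [17, 16, 4, 19, 22, 30]
Extract 17: [16, 4, 17, 19, 22, 30]
Extract 16: [4, 16, 17, 19, 22, 30]


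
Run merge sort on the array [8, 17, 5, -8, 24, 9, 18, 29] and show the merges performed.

Divide and conquer:
  Merge [8] + [17] -> [8, 17]
  Merge [5] + [-8] -> [-8, 5]
  Merge [8, 17] + [-8, 5] -> [-8, 5, 8, 17]
  Merge [24] + [9] -> [9, 24]
  Merge [18] + [29] -> [18, 29]
  Merge [9, 24] + [18, 29] -> [9, 18, 24, 29]
  Merge [-8, 5, 8, 17] + [9, 18, 24, 29] -> [-8, 5, 8, 9, 17, 18, 24, 29]


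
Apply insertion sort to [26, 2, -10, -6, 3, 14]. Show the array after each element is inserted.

First element 26 is already 'sorted'
Insert 2: shifted 1 elements -> [2, 26, -10, -6, 3, 14]
Insert -10: shifted 2 elements -> [-10, 2, 26, -6, 3, 14]
Insert -6: shifted 2 elements -> [-10, -6, 2, 26, 3, 14]
Insert 3: shifted 1 elements -> [-10, -6, 2, 3, 26, 14]
Insert 14: shifted 1 elements -> [-10, -6, 2, 3, 14, 26]


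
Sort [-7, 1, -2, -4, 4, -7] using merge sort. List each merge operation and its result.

Divide and conquer:
  Merge [1] + [-2] -> [-2, 1]
  Merge [-7] + [-2, 1] -> [-7, -2, 1]
  Merge [4] + [-7] -> [-7, 4]
  Merge [-4] + [-7, 4] -> [-7, -4, 4]
  Merge [-7, -2, 1] + [-7, -4, 4] -> [-7, -7, -4, -2, 1, 4]


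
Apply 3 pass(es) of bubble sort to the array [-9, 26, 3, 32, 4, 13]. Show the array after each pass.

After pass 1: [-9, 3, 26, 4, 13, 32] (3 swaps)
After pass 2: [-9, 3, 4, 13, 26, 32] (2 swaps)
After pass 3: [-9, 3, 4, 13, 26, 32] (0 swaps)
Total swaps: 5


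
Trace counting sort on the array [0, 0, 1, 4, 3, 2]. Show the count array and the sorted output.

Count array: [2, 1, 1, 1, 1]
(count[i] = number of elements equal to i)
Cumulative count: [2, 3, 4, 5, 6]
Sorted: [0, 0, 1, 2, 3, 4]


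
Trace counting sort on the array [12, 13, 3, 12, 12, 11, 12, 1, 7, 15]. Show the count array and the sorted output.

Count array: [0, 1, 0, 1, 0, 0, 0, 1, 0, 0, 0, 1, 4, 1, 0, 1]
(count[i] = number of elements equal to i)
Cumulative count: [0, 1, 1, 2, 2, 2, 2, 3, 3, 3, 3, 4, 8, 9, 9, 10]
Sorted: [1, 3, 7, 11, 12, 12, 12, 12, 13, 15]


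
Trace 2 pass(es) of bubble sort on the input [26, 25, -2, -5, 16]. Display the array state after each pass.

After pass 1: [25, -2, -5, 16, 26] (4 swaps)
After pass 2: [-2, -5, 16, 25, 26] (3 swaps)
Total swaps: 7


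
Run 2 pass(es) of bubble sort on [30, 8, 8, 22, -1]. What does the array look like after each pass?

After pass 1: [8, 8, 22, -1, 30] (4 swaps)
After pass 2: [8, 8, -1, 22, 30] (1 swaps)
Total swaps: 5


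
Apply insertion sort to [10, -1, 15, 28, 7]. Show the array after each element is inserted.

First element 10 is already 'sorted'
Insert -1: shifted 1 elements -> [-1, 10, 15, 28, 7]
Insert 15: shifted 0 elements -> [-1, 10, 15, 28, 7]
Insert 28: shifted 0 elements -> [-1, 10, 15, 28, 7]
Insert 7: shifted 3 elements -> [-1, 7, 10, 15, 28]


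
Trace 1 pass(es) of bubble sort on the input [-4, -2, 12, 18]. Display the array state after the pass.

After pass 1: [-4, -2, 12, 18] (0 swaps)
Total swaps: 0


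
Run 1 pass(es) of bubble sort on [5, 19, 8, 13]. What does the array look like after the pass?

After pass 1: [5, 8, 13, 19] (2 swaps)
Total swaps: 2


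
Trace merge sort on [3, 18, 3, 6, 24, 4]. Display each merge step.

Divide and conquer:
  Merge [18] + [3] -> [3, 18]
  Merge [3] + [3, 18] -> [3, 3, 18]
  Merge [24] + [4] -> [4, 24]
  Merge [6] + [4, 24] -> [4, 6, 24]
  Merge [3, 3, 18] + [4, 6, 24] -> [3, 3, 4, 6, 18, 24]


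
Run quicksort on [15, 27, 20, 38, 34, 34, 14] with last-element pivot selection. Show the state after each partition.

Partition 1: pivot=14 at index 0 -> [14, 27, 20, 38, 34, 34, 15]
Partition 2: pivot=15 at index 1 -> [14, 15, 20, 38, 34, 34, 27]
Partition 3: pivot=27 at index 3 -> [14, 15, 20, 27, 34, 34, 38]
Partition 4: pivot=38 at index 6 -> [14, 15, 20, 27, 34, 34, 38]
Partition 5: pivot=34 at index 5 -> [14, 15, 20, 27, 34, 34, 38]


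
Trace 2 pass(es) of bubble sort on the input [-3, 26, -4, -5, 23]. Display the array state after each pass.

After pass 1: [-3, -4, -5, 23, 26] (3 swaps)
After pass 2: [-4, -5, -3, 23, 26] (2 swaps)
Total swaps: 5


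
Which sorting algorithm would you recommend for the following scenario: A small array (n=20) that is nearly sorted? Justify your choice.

Best choice: Insertion sort
Reason: Insertion sort is O(n) for nearly sorted arrays and has low overhead


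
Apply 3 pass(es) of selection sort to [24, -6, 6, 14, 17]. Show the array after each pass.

Pass 1: Select minimum -6 at index 1, swap -> [-6, 24, 6, 14, 17]
Pass 2: Select minimum 6 at index 2, swap -> [-6, 6, 24, 14, 17]
Pass 3: Select minimum 14 at index 3, swap -> [-6, 6, 14, 24, 17]


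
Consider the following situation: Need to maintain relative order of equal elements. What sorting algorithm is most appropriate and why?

Best choice: Merge sort or Insertion sort
Reason: Both are stable; quicksort and heapsort are not stable


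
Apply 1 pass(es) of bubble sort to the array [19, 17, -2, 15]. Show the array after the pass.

After pass 1: [17, -2, 15, 19] (3 swaps)
Total swaps: 3


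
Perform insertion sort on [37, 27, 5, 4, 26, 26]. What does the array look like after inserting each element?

First element 37 is already 'sorted'
Insert 27: shifted 1 elements -> [27, 37, 5, 4, 26, 26]
Insert 5: shifted 2 elements -> [5, 27, 37, 4, 26, 26]
Insert 4: shifted 3 elements -> [4, 5, 27, 37, 26, 26]
Insert 26: shifted 2 elements -> [4, 5, 26, 27, 37, 26]
Insert 26: shifted 2 elements -> [4, 5, 26, 26, 27, 37]


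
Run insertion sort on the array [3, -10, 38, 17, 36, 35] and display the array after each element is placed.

First element 3 is already 'sorted'
Insert -10: shifted 1 elements -> [-10, 3, 38, 17, 36, 35]
Insert 38: shifted 0 elements -> [-10, 3, 38, 17, 36, 35]
Insert 17: shifted 1 elements -> [-10, 3, 17, 38, 36, 35]
Insert 36: shifted 1 elements -> [-10, 3, 17, 36, 38, 35]
Insert 35: shifted 2 elements -> [-10, 3, 17, 35, 36, 38]


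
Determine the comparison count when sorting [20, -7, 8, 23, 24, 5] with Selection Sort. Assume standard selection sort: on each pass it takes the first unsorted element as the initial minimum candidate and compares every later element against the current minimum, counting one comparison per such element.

Pass 1: scan indices 1..5 for the minimum = 5 comparison(s); min is -7, place at index 0 -> [-7, 20, 8, 23, 24, 5]
Pass 2: scan indices 2..5 for the minimum = 4 comparison(s); min is 5, place at index 1 -> [-7, 5, 8, 23, 24, 20]
Pass 3: scan indices 3..5 for the minimum = 3 comparison(s); min is 8, place at index 2 -> [-7, 5, 8, 23, 24, 20]
Pass 4: scan indices 4..5 for the minimum = 2 comparison(s); min is 20, place at index 3 -> [-7, 5, 8, 20, 24, 23]
Pass 5: scan indices 5..5 for the minimum = 1 comparison(s); min is 23, place at index 4 -> [-7, 5, 8, 20, 23, 24]
Selection sort always scans the whole unsorted suffix, so the count is (n-1) + (n-2) + ... + 1 = n(n-1)/2 = 6*5/2 = 15 regardless of the input order.
Total comparisons: 5 + 4 + 3 + 2 + 1 = 15


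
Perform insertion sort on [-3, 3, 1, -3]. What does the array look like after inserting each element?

First element -3 is already 'sorted'
Insert 3: shifted 0 elements -> [-3, 3, 1, -3]
Insert 1: shifted 1 elements -> [-3, 1, 3, -3]
Insert -3: shifted 2 elements -> [-3, -3, 1, 3]


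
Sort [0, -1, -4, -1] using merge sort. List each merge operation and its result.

Divide and conquer:
  Merge [0] + [-1] -> [-1, 0]
  Merge [-4] + [-1] -> [-4, -1]
  Merge [-1, 0] + [-4, -1] -> [-4, -1, -1, 0]


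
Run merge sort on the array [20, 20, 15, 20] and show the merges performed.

Divide and conquer:
  Merge [20] + [20] -> [20, 20]
  Merge [15] + [20] -> [15, 20]
  Merge [20, 20] + [15, 20] -> [15, 20, 20, 20]


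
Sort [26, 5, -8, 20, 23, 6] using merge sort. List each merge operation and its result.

Divide and conquer:
  Merge [5] + [-8] -> [-8, 5]
  Merge [26] + [-8, 5] -> [-8, 5, 26]
  Merge [23] + [6] -> [6, 23]
  Merge [20] + [6, 23] -> [6, 20, 23]
  Merge [-8, 5, 26] + [6, 20, 23] -> [-8, 5, 6, 20, 23, 26]


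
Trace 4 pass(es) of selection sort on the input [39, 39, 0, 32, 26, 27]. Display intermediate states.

Pass 1: Select minimum 0 at index 2, swap -> [0, 39, 39, 32, 26, 27]
Pass 2: Select minimum 26 at index 4, swap -> [0, 26, 39, 32, 39, 27]
Pass 3: Select minimum 27 at index 5, swap -> [0, 26, 27, 32, 39, 39]
Pass 4: Select minimum 32 at index 3, swap -> [0, 26, 27, 32, 39, 39]


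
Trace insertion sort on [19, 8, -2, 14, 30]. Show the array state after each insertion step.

First element 19 is already 'sorted'
Insert 8: shifted 1 elements -> [8, 19, -2, 14, 30]
Insert -2: shifted 2 elements -> [-2, 8, 19, 14, 30]
Insert 14: shifted 1 elements -> [-2, 8, 14, 19, 30]
Insert 30: shifted 0 elements -> [-2, 8, 14, 19, 30]


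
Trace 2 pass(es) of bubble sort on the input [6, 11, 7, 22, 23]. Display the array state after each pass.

After pass 1: [6, 7, 11, 22, 23] (1 swaps)
After pass 2: [6, 7, 11, 22, 23] (0 swaps)
Total swaps: 1


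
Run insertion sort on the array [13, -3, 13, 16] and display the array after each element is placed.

First element 13 is already 'sorted'
Insert -3: shifted 1 elements -> [-3, 13, 13, 16]
Insert 13: shifted 0 elements -> [-3, 13, 13, 16]
Insert 16: shifted 0 elements -> [-3, 13, 13, 16]


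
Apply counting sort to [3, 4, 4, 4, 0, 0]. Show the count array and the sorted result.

Count array: [2, 0, 0, 1, 3]
(count[i] = number of elements equal to i)
Cumulative count: [2, 2, 2, 3, 6]
Sorted: [0, 0, 3, 4, 4, 4]


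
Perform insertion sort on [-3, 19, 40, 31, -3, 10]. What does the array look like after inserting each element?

First element -3 is already 'sorted'
Insert 19: shifted 0 elements -> [-3, 19, 40, 31, -3, 10]
Insert 40: shifted 0 elements -> [-3, 19, 40, 31, -3, 10]
Insert 31: shifted 1 elements -> [-3, 19, 31, 40, -3, 10]
Insert -3: shifted 3 elements -> [-3, -3, 19, 31, 40, 10]
Insert 10: shifted 3 elements -> [-3, -3, 10, 19, 31, 40]


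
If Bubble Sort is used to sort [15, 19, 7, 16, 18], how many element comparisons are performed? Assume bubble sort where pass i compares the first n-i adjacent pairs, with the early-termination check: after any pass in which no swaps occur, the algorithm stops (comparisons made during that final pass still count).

Pass 1: compare adjacent pairs (0,1)..(3,4) = 4 comparison(s), 3 swap(s) -> [15, 7, 16, 18, 19]
Pass 2: compare adjacent pairs (0,1)..(2,3) = 3 comparison(s), 1 swap(s) -> [7, 15, 16, 18, 19]
Pass 3: compare adjacent pairs (0,1)..(1,2) = 2 comparison(s), 0 swap(s) -> [7, 15, 16, 18, 19]
No swaps in this pass, so bubble sort stops here.
Total comparisons: 4 + 3 + 2 = 9


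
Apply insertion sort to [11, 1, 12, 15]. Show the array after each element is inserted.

First element 11 is already 'sorted'
Insert 1: shifted 1 elements -> [1, 11, 12, 15]
Insert 12: shifted 0 elements -> [1, 11, 12, 15]
Insert 15: shifted 0 elements -> [1, 11, 12, 15]


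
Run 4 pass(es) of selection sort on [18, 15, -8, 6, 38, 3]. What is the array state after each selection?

Pass 1: Select minimum -8 at index 2, swap -> [-8, 15, 18, 6, 38, 3]
Pass 2: Select minimum 3 at index 5, swap -> [-8, 3, 18, 6, 38, 15]
Pass 3: Select minimum 6 at index 3, swap -> [-8, 3, 6, 18, 38, 15]
Pass 4: Select minimum 15 at index 5, swap -> [-8, 3, 6, 15, 38, 18]


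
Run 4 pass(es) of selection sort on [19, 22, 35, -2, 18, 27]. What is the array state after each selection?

Pass 1: Select minimum -2 at index 3, swap -> [-2, 22, 35, 19, 18, 27]
Pass 2: Select minimum 18 at index 4, swap -> [-2, 18, 35, 19, 22, 27]
Pass 3: Select minimum 19 at index 3, swap -> [-2, 18, 19, 35, 22, 27]
Pass 4: Select minimum 22 at index 4, swap -> [-2, 18, 19, 22, 35, 27]


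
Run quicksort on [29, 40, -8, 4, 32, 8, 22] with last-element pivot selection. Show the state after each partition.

Partition 1: pivot=22 at index 3 -> [-8, 4, 8, 22, 32, 29, 40]
Partition 2: pivot=8 at index 2 -> [-8, 4, 8, 22, 32, 29, 40]
Partition 3: pivot=4 at index 1 -> [-8, 4, 8, 22, 32, 29, 40]
Partition 4: pivot=40 at index 6 -> [-8, 4, 8, 22, 32, 29, 40]
Partition 5: pivot=29 at index 4 -> [-8, 4, 8, 22, 29, 32, 40]


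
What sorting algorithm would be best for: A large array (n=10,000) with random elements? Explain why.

Best choice: Quicksort or Mergesort
Reason: Both have O(n log n) average case; quicksort has lower constant factors


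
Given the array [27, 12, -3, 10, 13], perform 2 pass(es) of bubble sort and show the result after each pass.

After pass 1: [12, -3, 10, 13, 27] (4 swaps)
After pass 2: [-3, 10, 12, 13, 27] (2 swaps)
Total swaps: 6


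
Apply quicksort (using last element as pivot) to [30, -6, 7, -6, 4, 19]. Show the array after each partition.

Partition 1: pivot=19 at index 4 -> [-6, 7, -6, 4, 19, 30]
Partition 2: pivot=4 at index 2 -> [-6, -6, 4, 7, 19, 30]
Partition 3: pivot=-6 at index 1 -> [-6, -6, 4, 7, 19, 30]


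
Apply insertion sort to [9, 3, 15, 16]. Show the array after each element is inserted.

First element 9 is already 'sorted'
Insert 3: shifted 1 elements -> [3, 9, 15, 16]
Insert 15: shifted 0 elements -> [3, 9, 15, 16]
Insert 16: shifted 0 elements -> [3, 9, 15, 16]


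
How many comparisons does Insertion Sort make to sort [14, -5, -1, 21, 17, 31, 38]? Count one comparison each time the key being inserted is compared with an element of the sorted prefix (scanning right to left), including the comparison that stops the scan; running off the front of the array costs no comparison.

Insert -5: 14 > -5 (shift), reached front = 1 comparison(s) -> [-5, 14, -1, 21, 17, 31, 38]
Insert -1: 14 > -1 (shift), -5 <= -1 (stop) = 2 comparison(s) -> [-5, -1, 14, 21, 17, 31, 38]
Insert 21: 14 <= 21 (stop) = 1 comparison(s) -> [-5, -1, 14, 21, 17, 31, 38]
Insert 17: 21 > 17 (shift), 14 <= 17 (stop) = 2 comparison(s) -> [-5, -1, 14, 17, 21, 31, 38]
Insert 31: 21 <= 31 (stop) = 1 comparison(s) -> [-5, -1, 14, 17, 21, 31, 38]
Insert 38: 31 <= 38 (stop) = 1 comparison(s) -> [-5, -1, 14, 17, 21, 31, 38]
Total comparisons: 1 + 2 + 1 + 2 + 1 + 1 = 8


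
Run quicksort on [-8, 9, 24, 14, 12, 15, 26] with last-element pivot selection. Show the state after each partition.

Partition 1: pivot=26 at index 6 -> [-8, 9, 24, 14, 12, 15, 26]
Partition 2: pivot=15 at index 4 -> [-8, 9, 14, 12, 15, 24, 26]
Partition 3: pivot=12 at index 2 -> [-8, 9, 12, 14, 15, 24, 26]
Partition 4: pivot=9 at index 1 -> [-8, 9, 12, 14, 15, 24, 26]


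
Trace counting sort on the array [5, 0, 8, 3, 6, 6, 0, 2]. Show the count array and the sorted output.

Count array: [2, 0, 1, 1, 0, 1, 2, 0, 1]
(count[i] = number of elements equal to i)
Cumulative count: [2, 2, 3, 4, 4, 5, 7, 7, 8]
Sorted: [0, 0, 2, 3, 5, 6, 6, 8]


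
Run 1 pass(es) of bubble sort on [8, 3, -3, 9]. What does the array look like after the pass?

After pass 1: [3, -3, 8, 9] (2 swaps)
Total swaps: 2


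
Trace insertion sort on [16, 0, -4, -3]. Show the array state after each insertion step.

First element 16 is already 'sorted'
Insert 0: shifted 1 elements -> [0, 16, -4, -3]
Insert -4: shifted 2 elements -> [-4, 0, 16, -3]
Insert -3: shifted 2 elements -> [-4, -3, 0, 16]


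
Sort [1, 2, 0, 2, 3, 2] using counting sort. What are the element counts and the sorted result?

Count array: [1, 1, 3, 1]
(count[i] = number of elements equal to i)
Cumulative count: [1, 2, 5, 6]
Sorted: [0, 1, 2, 2, 2, 3]


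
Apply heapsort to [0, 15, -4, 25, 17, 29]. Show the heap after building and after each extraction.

Build heap: [29, 25, 0, 15, 17, -4]
Extract 29: [25, 17, 0, 15, -4, 29]
Extract 25: [17, 15, 0, -4, 25, 29]
Extract 17: [15, -4, 0, 17, 25, 29]
Extract 15: [0, -4, 15, 17, 25, 29]
Extract 0: [-4, 0, 15, 17, 25, 29]


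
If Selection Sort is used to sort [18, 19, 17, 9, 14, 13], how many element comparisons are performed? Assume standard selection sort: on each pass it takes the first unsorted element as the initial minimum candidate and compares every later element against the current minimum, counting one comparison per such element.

Pass 1: scan indices 1..5 for the minimum = 5 comparison(s); min is 9, place at index 0 -> [9, 19, 17, 18, 14, 13]
Pass 2: scan indices 2..5 for the minimum = 4 comparison(s); min is 13, place at index 1 -> [9, 13, 17, 18, 14, 19]
Pass 3: scan indices 3..5 for the minimum = 3 comparison(s); min is 14, place at index 2 -> [9, 13, 14, 18, 17, 19]
Pass 4: scan indices 4..5 for the minimum = 2 comparison(s); min is 17, place at index 3 -> [9, 13, 14, 17, 18, 19]
Pass 5: scan indices 5..5 for the minimum = 1 comparison(s); min is 18, place at index 4 -> [9, 13, 14, 17, 18, 19]
Selection sort always scans the whole unsorted suffix, so the count is (n-1) + (n-2) + ... + 1 = n(n-1)/2 = 6*5/2 = 15 regardless of the input order.
Total comparisons: 5 + 4 + 3 + 2 + 1 = 15


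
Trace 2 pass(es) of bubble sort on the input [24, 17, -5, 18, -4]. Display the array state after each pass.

After pass 1: [17, -5, 18, -4, 24] (4 swaps)
After pass 2: [-5, 17, -4, 18, 24] (2 swaps)
Total swaps: 6


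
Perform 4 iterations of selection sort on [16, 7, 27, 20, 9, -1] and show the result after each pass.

Pass 1: Select minimum -1 at index 5, swap -> [-1, 7, 27, 20, 9, 16]
Pass 2: Select minimum 7 at index 1, swap -> [-1, 7, 27, 20, 9, 16]
Pass 3: Select minimum 9 at index 4, swap -> [-1, 7, 9, 20, 27, 16]
Pass 4: Select minimum 16 at index 5, swap -> [-1, 7, 9, 16, 27, 20]


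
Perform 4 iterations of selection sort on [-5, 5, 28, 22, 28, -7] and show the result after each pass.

Pass 1: Select minimum -7 at index 5, swap -> [-7, 5, 28, 22, 28, -5]
Pass 2: Select minimum -5 at index 5, swap -> [-7, -5, 28, 22, 28, 5]
Pass 3: Select minimum 5 at index 5, swap -> [-7, -5, 5, 22, 28, 28]
Pass 4: Select minimum 22 at index 3, swap -> [-7, -5, 5, 22, 28, 28]


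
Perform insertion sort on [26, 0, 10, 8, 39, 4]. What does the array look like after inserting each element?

First element 26 is already 'sorted'
Insert 0: shifted 1 elements -> [0, 26, 10, 8, 39, 4]
Insert 10: shifted 1 elements -> [0, 10, 26, 8, 39, 4]
Insert 8: shifted 2 elements -> [0, 8, 10, 26, 39, 4]
Insert 39: shifted 0 elements -> [0, 8, 10, 26, 39, 4]
Insert 4: shifted 4 elements -> [0, 4, 8, 10, 26, 39]


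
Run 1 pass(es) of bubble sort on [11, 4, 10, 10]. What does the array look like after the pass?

After pass 1: [4, 10, 10, 11] (3 swaps)
Total swaps: 3


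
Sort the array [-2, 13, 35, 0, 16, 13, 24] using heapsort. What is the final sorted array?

Build heap: [35, 16, 24, 0, 13, 13, -2]
Extract 35: [24, 16, 13, 0, 13, -2, 35]
Extract 24: [16, 13, 13, 0, -2, 24, 35]
Extract 16: [13, 0, 13, -2, 16, 24, 35]
Extract 13: [13, 0, -2, 13, 16, 24, 35]
Extract 13: [0, -2, 13, 13, 16, 24, 35]
Extract 0: [-2, 0, 13, 13, 16, 24, 35]
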